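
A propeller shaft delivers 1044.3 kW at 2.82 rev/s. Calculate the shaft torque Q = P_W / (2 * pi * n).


Formula: Q = P_W / (2 * pi * n)
Step 1 — P_W = 1044.3 kW * 1000 = 1044300.0 W
Step 2 — 2 * pi * n = 2 * pi * 2.82 = 17.718583
Step 3 — Q = 1044300.0 / 17.718583 ≈ 58938 N·m (5 s.f.)

58938 N·m


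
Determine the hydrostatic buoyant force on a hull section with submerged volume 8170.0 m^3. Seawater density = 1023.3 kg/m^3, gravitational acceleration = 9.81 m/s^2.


Formula: Fb = rho * g * V
Substituting: Fb = 1023.3 * 9.81 * 8170.0
Intermediate: 1023.3 * 9.81 = 10038.573
Result: Fb = 10038.573 * 8170.0 ≈ 82015000 N (5 s.f.)

82015000 N


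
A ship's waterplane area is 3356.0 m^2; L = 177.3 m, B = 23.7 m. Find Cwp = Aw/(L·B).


Formula: Cwp = Aw / (L * B)
Step 1 — L * B = 177.3 * 23.7 = 4202.01 m^2
Step 2 — Cwp = 3356.0 / 4202.01 ≈ 0.79867 (5 s.f.)

0.79867


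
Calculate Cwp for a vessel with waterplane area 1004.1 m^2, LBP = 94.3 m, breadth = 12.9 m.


Formula: Cwp = Aw / (L * B)
Step 1 — L * B = 94.3 * 12.9 = 1216.47 m^2
Step 2 — Cwp = 1004.1 / 1216.47 ≈ 0.82542 (5 s.f.)

0.82542


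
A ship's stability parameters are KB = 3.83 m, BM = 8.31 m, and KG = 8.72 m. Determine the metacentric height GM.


Formula: GM = KB + BM - KG
Step 1 — KM = KB + BM = 3.83 + 8.31 = 12.14 m
Step 2 — GM = KM - KG = 12.14 - 8.72 = 3.42 m

3.42 m


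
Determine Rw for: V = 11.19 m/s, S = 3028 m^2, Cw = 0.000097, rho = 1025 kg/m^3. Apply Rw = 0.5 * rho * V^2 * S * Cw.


Formula: Rw = 0.5 * rho * V^2 * S * Cw
Step 1 — V^2 = 11.19^2 = 125.2161
Step 2 — 0.5 * rho * V^2 = 0.5 * 1025 * 125.2161 = 64173.25125
Step 3 — Rw = 64173.25125 * 3028 * 0.000097 ≈ 18849 N (5 s.f.)

18849 N


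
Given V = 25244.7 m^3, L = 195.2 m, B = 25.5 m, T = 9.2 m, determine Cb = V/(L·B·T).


Formula: Cb = V / (L * B * T)
Step 1 — L * B * T = 195.2 * 25.5 * 9.2 = 45793.92 m^3
Step 2 — Cb = 25244.7 / 45793.92 ≈ 0.55127 (5 s.f.)

0.55127


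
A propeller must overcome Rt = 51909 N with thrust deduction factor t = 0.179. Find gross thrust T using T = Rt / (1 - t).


Formula: T = Rt / (1 - t)
Step 1 — (1 - t) = 1 - 0.179 = 0.821
Step 2 — T = 51909 / 0.821 ≈ 63227 N (5 s.f.)

63227 N


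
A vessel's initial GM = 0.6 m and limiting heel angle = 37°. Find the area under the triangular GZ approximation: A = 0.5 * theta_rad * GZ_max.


Formula: GZ_max = GM * sin(theta); Area = 0.5 * theta_rad * GZ_max
Step 1 — GZ_max = 0.6 * sin(37°) = 0.6 * 0.601815 = 0.361089 m
Step 2 — theta_rad = 37 * pi/180 = 0.645772 rad
Step 3 — Area = 0.5 * 0.645772 * 0.361089 ≈ 0.11659 m·rad (5 s.f.)

0.11659 m·rad


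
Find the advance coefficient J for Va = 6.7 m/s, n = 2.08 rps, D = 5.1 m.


Formula: J = Va / (n * D)
Step 1 — n * D = 2.08 * 5.1 = 10.608
Step 2 — J = 6.7 / 10.608 ≈ 0.63160 (5 s.f.)

0.63160


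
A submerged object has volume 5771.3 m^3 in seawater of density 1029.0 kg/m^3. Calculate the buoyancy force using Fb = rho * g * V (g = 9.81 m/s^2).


Formula: Fb = rho * g * V
Substituting: Fb = 1029.0 * 9.81 * 5771.3
Intermediate: 1029.0 * 9.81 = 10094.49
Result: Fb = 10094.49 * 5771.3 ≈ 58258000 N (5 s.f.)

58258000 N


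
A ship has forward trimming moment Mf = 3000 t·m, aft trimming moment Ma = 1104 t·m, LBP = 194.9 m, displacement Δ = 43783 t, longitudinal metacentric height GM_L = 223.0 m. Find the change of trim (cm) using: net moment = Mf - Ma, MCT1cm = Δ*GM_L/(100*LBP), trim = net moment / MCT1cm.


Formula: net trimming moment = Mf - Ma; MCT1cm = Δ*GM_L/(100*LBP); trim = net moment / MCT1cm
Step 1 — net trimming moment = 3000 - 1104 = 1896 t·m
Step 2 — MCT1cm = 43783 * 223.0 / (100 * 194.9) = 500.9548 t·m/cm
Step 3 — trim = 1896 / 500.9548 ≈ 3.7848 cm (5 s.f.)

3.7848 cm


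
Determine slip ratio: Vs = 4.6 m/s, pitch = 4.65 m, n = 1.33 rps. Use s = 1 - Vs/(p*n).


Formula: s = 1 - Vs / (p * n)
Step 1 — p * n = 4.65 * 1.33 = 6.1845
Step 2 — Vs / (p*n) = 4.6 / 6.1845 = 0.743795 (6 d.p.)
Step 3 — s = 1 - 0.743795 = 0.256205

0.256205


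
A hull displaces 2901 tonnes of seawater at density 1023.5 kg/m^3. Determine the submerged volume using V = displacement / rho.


Formula: V = mass / rho
Step 1 — convert tonnes to kg: 2901 t * 1000 = 2901000 kg
Step 2 — V = 2901000 / 1023.5 ≈ 2834.4 m^3 (5 s.f.)

2834.4 m^3


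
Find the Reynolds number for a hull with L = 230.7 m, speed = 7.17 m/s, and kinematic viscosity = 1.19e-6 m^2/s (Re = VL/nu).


Formula: Re = V * L / nu
Step 1 — V * L = 7.17 * 230.7 = 1654.119 m^2/s
Step 2 — Re = 1654.119 / 1.19e-6 = 1.39e+09

1.39e+09


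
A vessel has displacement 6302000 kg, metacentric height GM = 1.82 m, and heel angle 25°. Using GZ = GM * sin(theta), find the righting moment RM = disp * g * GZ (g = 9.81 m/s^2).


Formula: GZ = GM * sin(theta); RM = disp * g * GZ
Step 1 — GZ = 1.82 * sin(25°) = 1.82 * 0.422618 = 0.769165 m
Step 2 — RM = 6302000 * 9.81 * 0.769165 ≈ 47552000 N·m (5 s.f.)

47552000 N·m


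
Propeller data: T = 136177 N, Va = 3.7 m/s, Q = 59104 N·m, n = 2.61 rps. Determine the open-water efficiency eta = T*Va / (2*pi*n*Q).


Formula: eta = T * Va / (2 * pi * n * Q)
Step 1 — numerator = T * Va = 136177 * 3.7 = 503854.9
Step 2 — 2 * pi * n = 2 * pi * 2.61 = 16.399114
Step 3 — denominator = 16.399114 * 59104 = 969253.23
Step 4 — eta = 503854.9 / 969253.23 ≈ 0.51984 (5 s.f.)

0.51984


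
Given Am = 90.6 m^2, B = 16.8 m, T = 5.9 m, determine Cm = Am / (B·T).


Formula: Cm = Am / (B * T)
Step 1 — B * T = 16.8 * 5.9 = 99.12 m^2
Step 2 — Cm = 90.6 / 99.12 ≈ 0.91404 (5 s.f.)

0.91404


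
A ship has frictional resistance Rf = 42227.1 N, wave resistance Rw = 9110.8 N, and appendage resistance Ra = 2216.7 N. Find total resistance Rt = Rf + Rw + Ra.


Formula: Rt = Rf + Rw + Ra
Substituting: Rt = 42227.1 + 9110.8 + 2216.7
Result: Rt = 53554.6 N

53554.6 N


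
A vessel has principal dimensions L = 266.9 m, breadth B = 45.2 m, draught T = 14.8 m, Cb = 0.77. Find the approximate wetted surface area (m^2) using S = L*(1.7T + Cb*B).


Formula: S = 1.7*L*T + V/T with V = Cb*L*B*T, i.e. S = L * (1.7*T + Cb*B)
Step 1 — 1.7*T = 1.7 * 14.8 = 25.16 m
Step 2 — Cb*B = 0.77 * 45.2 = 34.804 m
Step 3 — 1.7*T + Cb*B = 25.16 + 34.804 = 59.964 m
Step 4 — S = 266.9 * 59.964 ≈ 16004 m^2 (5 s.f.)

16004 m^2


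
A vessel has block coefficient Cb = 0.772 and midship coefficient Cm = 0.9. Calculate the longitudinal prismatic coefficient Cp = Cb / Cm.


Formula: Cp = Cb / Cm
Substituting: Cp = 0.772 / 0.9
Result: Cp ≈ 0.85778 (5 s.f.)

0.85778


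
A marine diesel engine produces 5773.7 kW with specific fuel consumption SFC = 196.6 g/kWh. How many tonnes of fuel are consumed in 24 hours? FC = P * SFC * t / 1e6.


Formula: FC (tonnes) = P * SFC * t / 1,000,000
Step 1 — P * SFC * t = 5773.7 * 196.6 * 24 = 27242626.08 g
Step 2 — FC (tonnes) = 27242626.08 / 1,000,000 ≈ 27.243 tonnes (5 s.f.)

27.243 tonnes


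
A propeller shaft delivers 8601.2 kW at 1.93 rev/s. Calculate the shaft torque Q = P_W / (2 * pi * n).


Formula: Q = P_W / (2 * pi * n)
Step 1 — P_W = 8601.2 kW * 1000 = 8601200.0 W
Step 2 — 2 * pi * n = 2 * pi * 1.93 = 12.126548
Step 3 — Q = 8601200.0 / 12.126548 ≈ 709290 N·m (5 s.f.)

709290 N·m


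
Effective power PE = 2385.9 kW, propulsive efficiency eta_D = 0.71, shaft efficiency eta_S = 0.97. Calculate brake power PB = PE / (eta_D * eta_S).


Formula: PB = PE / (eta_D * eta_S)
Step 1 — combined efficiency = eta_D * eta_S = 0.71 * 0.97 = 0.6887
Step 2 — PB = 2385.9 / 0.6887 ≈ 3464.4 kW (5 s.f.)

3464.4 kW


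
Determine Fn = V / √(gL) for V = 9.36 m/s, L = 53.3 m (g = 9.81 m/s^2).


Formula: Fn = V / sqrt(g * L)
Step 1 — g * L = 9.81 * 53.3 = 522.873
Step 2 — sqrt(g * L) = sqrt(522.873) = 22.866416
Step 3 — Fn = 9.36 / 22.866416 ≈ 0.40933 (5 s.f.)

0.40933


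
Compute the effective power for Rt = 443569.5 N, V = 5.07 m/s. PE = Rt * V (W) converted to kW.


Formula: PE = Rt * V / 1000 (kW)
Step 1 — PE (W) = 443569.5 * 5.07 = 2248897.365 W
Step 2 — PE (kW) = 2248897.365 / 1000 ≈ 2248.9 kW (5 s.f.)

2248.9 kW


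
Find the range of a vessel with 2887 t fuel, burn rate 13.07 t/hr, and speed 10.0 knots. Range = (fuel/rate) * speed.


Formula: endurance = fuel / rate; range = endurance * speed
Step 1 — endurance = 2887 / 13.07 = 220.8875 hours
Step 2 — range = 220.8875 * 10.0 ≈ 2208.9 nautical miles (5 s.f.)

2208.9 NM


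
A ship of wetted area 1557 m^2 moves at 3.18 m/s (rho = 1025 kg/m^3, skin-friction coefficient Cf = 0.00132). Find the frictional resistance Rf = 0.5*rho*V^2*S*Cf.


Formula: Rf = 0.5 * rho * V^2 * S * Cf
Step 1 — V^2 = 3.18^2 = 10.1124
Step 2 — 0.5 * rho * V^2 = 0.5 * 1025 * 10.1124 = 5182.605
Step 3 — Rf = 5182.605 * 1557 * 0.00132 ≈ 10651 N (5 s.f.)

10651 N


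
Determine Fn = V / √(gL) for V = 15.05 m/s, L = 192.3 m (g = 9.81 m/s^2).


Formula: Fn = V / sqrt(g * L)
Step 1 — g * L = 9.81 * 192.3 = 1886.463
Step 2 — sqrt(g * L) = sqrt(1886.463) = 43.433432
Step 3 — Fn = 15.05 / 43.433432 ≈ 0.34651 (5 s.f.)

0.34651


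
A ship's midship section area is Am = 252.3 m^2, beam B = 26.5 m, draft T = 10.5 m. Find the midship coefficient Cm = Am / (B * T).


Formula: Cm = Am / (B * T)
Step 1 — B * T = 26.5 * 10.5 = 278.25 m^2
Step 2 — Cm = 252.3 / 278.25 ≈ 0.90674 (5 s.f.)

0.90674


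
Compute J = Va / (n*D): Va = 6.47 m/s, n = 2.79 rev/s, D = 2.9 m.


Formula: J = Va / (n * D)
Step 1 — n * D = 2.79 * 2.9 = 8.091
Step 2 — J = 6.47 / 8.091 ≈ 0.79965 (5 s.f.)

0.79965


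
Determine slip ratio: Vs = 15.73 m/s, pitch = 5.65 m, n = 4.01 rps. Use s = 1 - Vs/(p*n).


Formula: s = 1 - Vs / (p * n)
Step 1 — p * n = 5.65 * 4.01 = 22.6565
Step 2 — Vs / (p*n) = 15.73 / 22.6565 = 0.694282 (6 d.p.)
Step 3 — s = 1 - 0.694282 = 0.305718

0.305718


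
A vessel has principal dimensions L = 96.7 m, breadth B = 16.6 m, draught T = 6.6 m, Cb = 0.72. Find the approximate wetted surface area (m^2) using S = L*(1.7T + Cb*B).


Formula: S = 1.7*L*T + V/T with V = Cb*L*B*T, i.e. S = L * (1.7*T + Cb*B)
Step 1 — 1.7*T = 1.7 * 6.6 = 11.22 m
Step 2 — Cb*B = 0.72 * 16.6 = 11.952 m
Step 3 — 1.7*T + Cb*B = 11.22 + 11.952 = 23.172 m
Step 4 — S = 96.7 * 23.172 ≈ 2240.7 m^2 (5 s.f.)

2240.7 m^2


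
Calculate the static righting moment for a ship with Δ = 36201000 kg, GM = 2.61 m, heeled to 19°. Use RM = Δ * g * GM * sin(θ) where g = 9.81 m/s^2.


Formula: GZ = GM * sin(theta); RM = disp * g * GZ
Step 1 — GZ = 2.61 * sin(19°) = 2.61 * 0.325568 = 0.849732 m
Step 2 — RM = 36201000 * 9.81 * 0.849732 ≈ 301770000 N·m (5 s.f.)

301770000 N·m


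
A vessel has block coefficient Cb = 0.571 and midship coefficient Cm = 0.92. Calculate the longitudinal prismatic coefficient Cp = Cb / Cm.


Formula: Cp = Cb / Cm
Substituting: Cp = 0.571 / 0.92
Result: Cp ≈ 0.62065 (5 s.f.)

0.62065


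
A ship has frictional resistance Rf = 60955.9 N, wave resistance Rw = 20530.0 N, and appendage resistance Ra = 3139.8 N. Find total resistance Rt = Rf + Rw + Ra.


Formula: Rt = Rf + Rw + Ra
Substituting: Rt = 60955.9 + 20530.0 + 3139.8
Result: Rt = 84625.7 N

84625.7 N


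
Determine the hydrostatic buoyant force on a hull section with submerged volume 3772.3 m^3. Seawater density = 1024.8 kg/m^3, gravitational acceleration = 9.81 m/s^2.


Formula: Fb = rho * g * V
Substituting: Fb = 1024.8 * 9.81 * 3772.3
Intermediate: 1024.8 * 9.81 = 10053.288
Result: Fb = 10053.288 * 3772.3 ≈ 37924000 N (5 s.f.)

37924000 N


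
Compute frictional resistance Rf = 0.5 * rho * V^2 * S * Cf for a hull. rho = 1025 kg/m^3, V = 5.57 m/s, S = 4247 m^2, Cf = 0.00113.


Formula: Rf = 0.5 * rho * V^2 * S * Cf
Step 1 — V^2 = 5.57^2 = 31.0249
Step 2 — 0.5 * rho * V^2 = 0.5 * 1025 * 31.0249 = 15900.26125
Step 3 — Rf = 15900.26125 * 4247 * 0.00113 ≈ 76307 N (5 s.f.)

76307 N


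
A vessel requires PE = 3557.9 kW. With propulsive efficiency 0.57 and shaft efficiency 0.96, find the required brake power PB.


Formula: PB = PE / (eta_D * eta_S)
Step 1 — combined efficiency = eta_D * eta_S = 0.57 * 0.96 = 0.5472
Step 2 — PB = 3557.9 / 0.5472 ≈ 6502.0 kW (5 s.f.)

6502.0 kW


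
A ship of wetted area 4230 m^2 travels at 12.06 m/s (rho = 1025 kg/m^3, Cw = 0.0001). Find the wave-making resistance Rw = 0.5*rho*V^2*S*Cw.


Formula: Rw = 0.5 * rho * V^2 * S * Cw
Step 1 — V^2 = 12.06^2 = 145.4436
Step 2 — 0.5 * rho * V^2 = 0.5 * 1025 * 145.4436 = 74539.845
Step 3 — Rw = 74539.845 * 4230 * 0.0001 ≈ 31530 N (5 s.f.)

31530 N


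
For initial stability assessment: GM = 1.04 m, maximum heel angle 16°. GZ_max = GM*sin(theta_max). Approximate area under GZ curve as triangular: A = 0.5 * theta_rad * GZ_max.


Formula: GZ_max = GM * sin(theta); Area = 0.5 * theta_rad * GZ_max
Step 1 — GZ_max = 1.04 * sin(16°) = 1.04 * 0.275637 = 0.286662 m
Step 2 — theta_rad = 16 * pi/180 = 0.279253 rad
Step 3 — Area = 0.5 * 0.279253 * 0.286662 ≈ 0.040026 m·rad (5 s.f.)

0.040026 m·rad


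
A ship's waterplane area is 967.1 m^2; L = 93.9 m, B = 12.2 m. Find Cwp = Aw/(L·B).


Formula: Cwp = Aw / (L * B)
Step 1 — L * B = 93.9 * 12.2 = 1145.58 m^2
Step 2 — Cwp = 967.1 / 1145.58 ≈ 0.84420 (5 s.f.)

0.84420


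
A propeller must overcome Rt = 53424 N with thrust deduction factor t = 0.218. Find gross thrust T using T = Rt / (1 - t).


Formula: T = Rt / (1 - t)
Step 1 — (1 - t) = 1 - 0.218 = 0.782
Step 2 — T = 53424 / 0.782 ≈ 68317 N (5 s.f.)

68317 N


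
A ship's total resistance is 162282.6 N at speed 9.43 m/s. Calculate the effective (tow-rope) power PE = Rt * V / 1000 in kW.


Formula: PE = Rt * V / 1000 (kW)
Step 1 — PE (W) = 162282.6 * 9.43 = 1530324.918 W
Step 2 — PE (kW) = 1530324.918 / 1000 ≈ 1530.3 kW (5 s.f.)

1530.3 kW


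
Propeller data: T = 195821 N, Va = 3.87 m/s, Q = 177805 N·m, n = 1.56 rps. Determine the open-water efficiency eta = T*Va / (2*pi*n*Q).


Formula: eta = T * Va / (2 * pi * n * Q)
Step 1 — numerator = T * Va = 195821 * 3.87 = 757827.27
Step 2 — 2 * pi * n = 2 * pi * 1.56 = 9.801769
Step 3 — denominator = 9.801769 * 177805 = 1742803.54
Step 4 — eta = 757827.27 / 1742803.54 ≈ 0.43483 (5 s.f.)

0.43483


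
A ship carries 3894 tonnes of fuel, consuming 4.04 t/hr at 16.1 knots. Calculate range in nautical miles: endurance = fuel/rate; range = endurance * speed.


Formula: endurance = fuel / rate; range = endurance * speed
Step 1 — endurance = 3894 / 4.04 = 963.8614 hours
Step 2 — range = 963.8614 * 16.1 ≈ 15518 nautical miles (5 s.f.)

15518 NM


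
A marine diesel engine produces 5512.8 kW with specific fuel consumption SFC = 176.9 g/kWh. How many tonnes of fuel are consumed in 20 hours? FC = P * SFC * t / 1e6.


Formula: FC (tonnes) = P * SFC * t / 1,000,000
Step 1 — P * SFC * t = 5512.8 * 176.9 * 20 = 19504286.4 g
Step 2 — FC (tonnes) = 19504286.4 / 1,000,000 ≈ 19.504 tonnes (5 s.f.)

19.504 tonnes


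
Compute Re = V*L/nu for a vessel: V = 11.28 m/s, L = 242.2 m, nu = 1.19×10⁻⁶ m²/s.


Formula: Re = V * L / nu
Step 1 — V * L = 11.28 * 242.2 = 2732.016 m^2/s
Step 2 — Re = 2732.016 / 1.19e-6 = 2.30e+09

2.30e+09


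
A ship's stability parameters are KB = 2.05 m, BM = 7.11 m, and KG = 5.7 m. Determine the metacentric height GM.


Formula: GM = KB + BM - KG
Step 1 — KM = KB + BM = 2.05 + 7.11 = 9.16 m
Step 2 — GM = KM - KG = 9.16 - 5.7 = 3.46 m

3.46 m


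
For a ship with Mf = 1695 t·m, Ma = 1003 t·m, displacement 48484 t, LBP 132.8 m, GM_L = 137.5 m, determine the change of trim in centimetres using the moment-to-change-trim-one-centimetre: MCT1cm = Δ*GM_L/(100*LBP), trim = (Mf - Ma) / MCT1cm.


Formula: net trimming moment = Mf - Ma; MCT1cm = Δ*GM_L/(100*LBP); trim = net moment / MCT1cm
Step 1 — net trimming moment = 1695 - 1003 = 692 t·m
Step 2 — MCT1cm = 48484 * 137.5 / (100 * 132.8) = 501.9992 t·m/cm
Step 3 — trim = 692 / 501.9992 ≈ 1.3785 cm (5 s.f.)

1.3785 cm


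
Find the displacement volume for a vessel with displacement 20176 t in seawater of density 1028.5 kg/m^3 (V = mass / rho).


Formula: V = mass / rho
Step 1 — convert tonnes to kg: 20176 t * 1000 = 20176000 kg
Step 2 — V = 20176000 / 1028.5 ≈ 19617 m^3 (5 s.f.)

19617 m^3


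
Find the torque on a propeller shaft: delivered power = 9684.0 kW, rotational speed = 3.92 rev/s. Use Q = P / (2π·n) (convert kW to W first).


Formula: Q = P_W / (2 * pi * n)
Step 1 — P_W = 9684.0 kW * 1000 = 9684000.0 W
Step 2 — 2 * pi * n = 2 * pi * 3.92 = 24.630086
Step 3 — Q = 9684000.0 / 24.630086 ≈ 393180 N·m (5 s.f.)

393180 N·m


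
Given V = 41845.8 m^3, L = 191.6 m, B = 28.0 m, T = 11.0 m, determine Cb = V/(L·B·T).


Formula: Cb = V / (L * B * T)
Step 1 — L * B * T = 191.6 * 28.0 * 11.0 = 59012.8 m^3
Step 2 — Cb = 41845.8 / 59012.8 ≈ 0.70910 (5 s.f.)

0.70910


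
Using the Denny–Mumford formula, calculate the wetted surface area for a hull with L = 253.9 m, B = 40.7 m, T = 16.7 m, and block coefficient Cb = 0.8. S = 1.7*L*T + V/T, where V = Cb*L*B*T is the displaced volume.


Formula: S = 1.7*L*T + V/T with V = Cb*L*B*T, i.e. S = L * (1.7*T + Cb*B)
Step 1 — 1.7*T = 1.7 * 16.7 = 28.39 m
Step 2 — Cb*B = 0.8 * 40.7 = 32.56 m
Step 3 — 1.7*T + Cb*B = 28.39 + 32.56 = 60.95 m
Step 4 — S = 253.9 * 60.95 ≈ 15475 m^2 (5 s.f.)

15475 m^2


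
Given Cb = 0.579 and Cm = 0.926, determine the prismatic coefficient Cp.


Formula: Cp = Cb / Cm
Substituting: Cp = 0.579 / 0.926
Result: Cp ≈ 0.62527 (5 s.f.)

0.62527


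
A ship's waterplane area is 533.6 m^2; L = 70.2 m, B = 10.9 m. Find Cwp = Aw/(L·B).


Formula: Cwp = Aw / (L * B)
Step 1 — L * B = 70.2 * 10.9 = 765.18 m^2
Step 2 — Cwp = 533.6 / 765.18 ≈ 0.69735 (5 s.f.)

0.69735


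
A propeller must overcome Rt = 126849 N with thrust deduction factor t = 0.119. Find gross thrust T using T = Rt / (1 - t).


Formula: T = Rt / (1 - t)
Step 1 — (1 - t) = 1 - 0.119 = 0.881
Step 2 — T = 126849 / 0.881 ≈ 143980 N (5 s.f.)

143980 N


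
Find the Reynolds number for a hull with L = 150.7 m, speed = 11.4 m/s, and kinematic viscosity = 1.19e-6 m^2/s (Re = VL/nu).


Formula: Re = V * L / nu
Step 1 — V * L = 11.4 * 150.7 = 1717.98 m^2/s
Step 2 — Re = 1717.98 / 1.19e-6 = 1.44e+09

1.44e+09


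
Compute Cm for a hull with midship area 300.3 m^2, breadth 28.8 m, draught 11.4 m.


Formula: Cm = Am / (B * T)
Step 1 — B * T = 28.8 * 11.4 = 328.32 m^2
Step 2 — Cm = 300.3 / 328.32 ≈ 0.91466 (5 s.f.)

0.91466


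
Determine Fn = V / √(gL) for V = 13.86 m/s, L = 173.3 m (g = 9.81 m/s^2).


Formula: Fn = V / sqrt(g * L)
Step 1 — g * L = 9.81 * 173.3 = 1700.073
Step 2 — sqrt(g * L) = sqrt(1700.073) = 41.231942
Step 3 — Fn = 13.86 / 41.231942 ≈ 0.33615 (5 s.f.)

0.33615


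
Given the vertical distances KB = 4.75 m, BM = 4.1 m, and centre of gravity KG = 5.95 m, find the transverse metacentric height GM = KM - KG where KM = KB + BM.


Formula: GM = KB + BM - KG
Step 1 — KM = KB + BM = 4.75 + 4.1 = 8.85 m
Step 2 — GM = KM - KG = 8.85 - 5.95 = 2.9 m

2.9 m


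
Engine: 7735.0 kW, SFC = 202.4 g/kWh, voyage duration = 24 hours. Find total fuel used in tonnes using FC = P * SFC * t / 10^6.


Formula: FC (tonnes) = P * SFC * t / 1,000,000
Step 1 — P * SFC * t = 7735.0 * 202.4 * 24 = 37573536.0 g
Step 2 — FC (tonnes) = 37573536.0 / 1,000,000 ≈ 37.574 tonnes (5 s.f.)

37.574 tonnes


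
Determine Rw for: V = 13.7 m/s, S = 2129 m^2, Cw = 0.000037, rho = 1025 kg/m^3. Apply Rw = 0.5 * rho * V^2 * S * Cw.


Formula: Rw = 0.5 * rho * V^2 * S * Cw
Step 1 — V^2 = 13.7^2 = 187.69
Step 2 — 0.5 * rho * V^2 = 0.5 * 1025 * 187.69 = 96191.125
Step 3 — Rw = 96191.125 * 2129 * 0.000037 ≈ 7577.3 N (5 s.f.)

7577.3 N


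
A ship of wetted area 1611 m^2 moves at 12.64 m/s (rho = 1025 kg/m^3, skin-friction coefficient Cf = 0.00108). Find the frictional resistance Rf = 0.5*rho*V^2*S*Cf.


Formula: Rf = 0.5 * rho * V^2 * S * Cf
Step 1 — V^2 = 12.64^2 = 159.7696
Step 2 — 0.5 * rho * V^2 = 0.5 * 1025 * 159.7696 = 81881.92
Step 3 — Rf = 81881.92 * 1611 * 0.00108 ≈ 142460 N (5 s.f.)

142460 N


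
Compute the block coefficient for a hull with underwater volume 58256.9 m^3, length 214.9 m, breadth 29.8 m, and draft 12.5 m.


Formula: Cb = V / (L * B * T)
Step 1 — L * B * T = 214.9 * 29.8 * 12.5 = 80050.25 m^3
Step 2 — Cb = 58256.9 / 80050.25 ≈ 0.72775 (5 s.f.)

0.72775


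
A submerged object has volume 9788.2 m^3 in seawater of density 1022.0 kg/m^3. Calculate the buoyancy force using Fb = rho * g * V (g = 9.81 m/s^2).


Formula: Fb = rho * g * V
Substituting: Fb = 1022.0 * 9.81 * 9788.2
Intermediate: 1022.0 * 9.81 = 10025.82
Result: Fb = 10025.82 * 9788.2 ≈ 98135000 N (5 s.f.)

98135000 N


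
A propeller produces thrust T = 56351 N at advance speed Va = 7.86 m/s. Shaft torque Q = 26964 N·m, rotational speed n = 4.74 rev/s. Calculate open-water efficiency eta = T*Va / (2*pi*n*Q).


Formula: eta = T * Va / (2 * pi * n * Q)
Step 1 — numerator = T * Va = 56351 * 7.86 = 442918.86
Step 2 — 2 * pi * n = 2 * pi * 4.74 = 29.782298
Step 3 — denominator = 29.782298 * 26964 = 803049.88
Step 4 — eta = 442918.86 / 803049.88 ≈ 0.55155 (5 s.f.)

0.55155


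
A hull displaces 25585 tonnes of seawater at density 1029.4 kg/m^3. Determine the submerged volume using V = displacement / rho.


Formula: V = mass / rho
Step 1 — convert tonnes to kg: 25585 t * 1000 = 25585000 kg
Step 2 — V = 25585000 / 1029.4 ≈ 24854 m^3 (5 s.f.)

24854 m^3


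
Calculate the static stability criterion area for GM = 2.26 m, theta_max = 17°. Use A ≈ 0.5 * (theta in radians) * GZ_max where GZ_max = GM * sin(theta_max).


Formula: GZ_max = GM * sin(theta); Area = 0.5 * theta_rad * GZ_max
Step 1 — GZ_max = 2.26 * sin(17°) = 2.26 * 0.292372 = 0.660761 m
Step 2 — theta_rad = 17 * pi/180 = 0.296706 rad
Step 3 — Area = 0.5 * 0.296706 * 0.660761 ≈ 0.098026 m·rad (5 s.f.)

0.098026 m·rad


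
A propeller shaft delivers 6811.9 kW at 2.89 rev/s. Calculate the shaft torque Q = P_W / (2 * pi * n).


Formula: Q = P_W / (2 * pi * n)
Step 1 — P_W = 6811.9 kW * 1000 = 6811900.0 W
Step 2 — 2 * pi * n = 2 * pi * 2.89 = 18.158406
Step 3 — Q = 6811900.0 / 18.158406 ≈ 375140 N·m (5 s.f.)

375140 N·m


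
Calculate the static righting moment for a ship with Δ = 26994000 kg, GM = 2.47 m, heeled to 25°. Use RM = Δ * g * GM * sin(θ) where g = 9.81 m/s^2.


Formula: GZ = GM * sin(theta); RM = disp * g * GZ
Step 1 — GZ = 2.47 * sin(25°) = 2.47 * 0.422618 = 1.043866 m
Step 2 — RM = 26994000 * 9.81 * 1.043866 ≈ 276430000 N·m (5 s.f.)

276430000 N·m


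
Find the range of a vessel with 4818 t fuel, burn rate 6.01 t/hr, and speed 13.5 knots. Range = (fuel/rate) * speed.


Formula: endurance = fuel / rate; range = endurance * speed
Step 1 — endurance = 4818 / 6.01 = 801.6639 hours
Step 2 — range = 801.6639 * 13.5 ≈ 10822 nautical miles (5 s.f.)

10822 NM


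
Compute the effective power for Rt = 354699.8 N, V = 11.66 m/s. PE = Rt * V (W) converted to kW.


Formula: PE = Rt * V / 1000 (kW)
Step 1 — PE (W) = 354699.8 * 11.66 = 4135799.668 W
Step 2 — PE (kW) = 4135799.668 / 1000 ≈ 4135.8 kW (5 s.f.)

4135.8 kW


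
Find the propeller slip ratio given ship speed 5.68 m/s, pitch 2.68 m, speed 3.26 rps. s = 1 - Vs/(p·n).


Formula: s = 1 - Vs / (p * n)
Step 1 — p * n = 2.68 * 3.26 = 8.7368
Step 2 — Vs / (p*n) = 5.68 / 8.7368 = 0.650124 (6 d.p.)
Step 3 — s = 1 - 0.650124 = 0.349876

0.349876


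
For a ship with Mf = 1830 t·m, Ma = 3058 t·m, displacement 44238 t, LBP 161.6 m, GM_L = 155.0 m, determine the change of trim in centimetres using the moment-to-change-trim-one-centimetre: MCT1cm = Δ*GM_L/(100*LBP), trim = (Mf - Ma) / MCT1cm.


Formula: net trimming moment = Mf - Ma; MCT1cm = Δ*GM_L/(100*LBP); trim = net moment / MCT1cm
Step 1 — net trimming moment = 1830 - 3058 = -1228 t·m
Step 2 — MCT1cm = 44238 * 155.0 / (100 * 161.6) = 424.3125 t·m/cm
Step 3 — trim = -1228 / 424.3125 ≈ -2.8941 cm (5 s.f.)

-2.8941 cm


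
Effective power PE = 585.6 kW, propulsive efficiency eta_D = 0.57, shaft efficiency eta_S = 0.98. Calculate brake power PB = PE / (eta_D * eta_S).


Formula: PB = PE / (eta_D * eta_S)
Step 1 — combined efficiency = eta_D * eta_S = 0.57 * 0.98 = 0.5586
Step 2 — PB = 585.6 / 0.5586 ≈ 1048.3 kW (5 s.f.)

1048.3 kW


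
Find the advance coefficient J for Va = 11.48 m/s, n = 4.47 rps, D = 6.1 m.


Formula: J = Va / (n * D)
Step 1 — n * D = 4.47 * 6.1 = 27.267
Step 2 — J = 11.48 / 27.267 ≈ 0.42102 (5 s.f.)

0.42102


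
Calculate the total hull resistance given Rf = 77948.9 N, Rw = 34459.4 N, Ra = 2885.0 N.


Formula: Rt = Rf + Rw + Ra
Substituting: Rt = 77948.9 + 34459.4 + 2885.0
Result: Rt = 115293.3 N

115293.3 N


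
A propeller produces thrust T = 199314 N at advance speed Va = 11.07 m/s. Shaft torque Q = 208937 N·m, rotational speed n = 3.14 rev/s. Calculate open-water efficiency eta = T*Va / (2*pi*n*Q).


Formula: eta = T * Va / (2 * pi * n * Q)
Step 1 — numerator = T * Va = 199314 * 11.07 = 2206405.98
Step 2 — 2 * pi * n = 2 * pi * 3.14 = 19.729202
Step 3 — denominator = 19.729202 * 208937 = 4122160.28
Step 4 — eta = 2206405.98 / 4122160.28 ≈ 0.53525 (5 s.f.)

0.53525


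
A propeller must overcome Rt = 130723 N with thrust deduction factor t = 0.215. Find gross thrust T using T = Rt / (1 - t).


Formula: T = Rt / (1 - t)
Step 1 — (1 - t) = 1 - 0.215 = 0.785
Step 2 — T = 130723 / 0.785 ≈ 166530 N (5 s.f.)

166530 N


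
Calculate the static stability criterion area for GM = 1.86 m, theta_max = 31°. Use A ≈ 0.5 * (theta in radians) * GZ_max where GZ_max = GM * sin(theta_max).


Formula: GZ_max = GM * sin(theta); Area = 0.5 * theta_rad * GZ_max
Step 1 — GZ_max = 1.86 * sin(31°) = 1.86 * 0.515038 = 0.957971 m
Step 2 — theta_rad = 31 * pi/180 = 0.541052 rad
Step 3 — Area = 0.5 * 0.541052 * 0.957971 ≈ 0.25916 m·rad (5 s.f.)

0.25916 m·rad


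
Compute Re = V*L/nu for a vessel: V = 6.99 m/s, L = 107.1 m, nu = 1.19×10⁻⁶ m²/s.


Formula: Re = V * L / nu
Step 1 — V * L = 6.99 * 107.1 = 748.629 m^2/s
Step 2 — Re = 748.629 / 1.19e-6 = 6.29e+08

6.29e+08


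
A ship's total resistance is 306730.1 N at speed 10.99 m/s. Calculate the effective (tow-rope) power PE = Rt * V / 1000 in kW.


Formula: PE = Rt * V / 1000 (kW)
Step 1 — PE (W) = 306730.1 * 10.99 = 3370963.799 W
Step 2 — PE (kW) = 3370963.799 / 1000 ≈ 3371.0 kW (5 s.f.)

3371.0 kW


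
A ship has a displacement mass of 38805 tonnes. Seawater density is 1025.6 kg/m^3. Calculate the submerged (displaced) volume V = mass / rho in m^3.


Formula: V = mass / rho
Step 1 — convert tonnes to kg: 38805 t * 1000 = 38805000 kg
Step 2 — V = 38805000 / 1025.6 ≈ 37836 m^3 (5 s.f.)

37836 m^3


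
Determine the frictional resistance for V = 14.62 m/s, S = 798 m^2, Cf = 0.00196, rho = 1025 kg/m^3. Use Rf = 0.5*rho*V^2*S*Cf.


Formula: Rf = 0.5 * rho * V^2 * S * Cf
Step 1 — V^2 = 14.62^2 = 213.7444
Step 2 — 0.5 * rho * V^2 = 0.5 * 1025 * 213.7444 = 109544.005
Step 3 — Rf = 109544.005 * 798 * 0.00196 ≈ 171340 N (5 s.f.)

171340 N


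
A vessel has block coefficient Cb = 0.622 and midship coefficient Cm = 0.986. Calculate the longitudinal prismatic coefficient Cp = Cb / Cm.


Formula: Cp = Cb / Cm
Substituting: Cp = 0.622 / 0.986
Result: Cp ≈ 0.63083 (5 s.f.)

0.63083


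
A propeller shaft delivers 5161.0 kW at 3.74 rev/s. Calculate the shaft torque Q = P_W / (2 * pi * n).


Formula: Q = P_W / (2 * pi * n)
Step 1 — P_W = 5161.0 kW * 1000 = 5161000.0 W
Step 2 — 2 * pi * n = 2 * pi * 3.74 = 23.499113
Step 3 — Q = 5161000.0 / 23.499113 ≈ 219630 N·m (5 s.f.)

219630 N·m


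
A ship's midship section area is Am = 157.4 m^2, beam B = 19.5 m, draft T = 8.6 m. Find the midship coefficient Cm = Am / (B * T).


Formula: Cm = Am / (B * T)
Step 1 — B * T = 19.5 * 8.6 = 167.7 m^2
Step 2 — Cm = 157.4 / 167.7 ≈ 0.93858 (5 s.f.)

0.93858


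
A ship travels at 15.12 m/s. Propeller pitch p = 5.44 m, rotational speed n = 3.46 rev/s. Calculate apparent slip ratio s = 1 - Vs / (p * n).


Formula: s = 1 - Vs / (p * n)
Step 1 — p * n = 5.44 * 3.46 = 18.8224
Step 2 — Vs / (p*n) = 15.12 / 18.8224 = 0.803298 (6 d.p.)
Step 3 — s = 1 - 0.803298 = 0.196702

0.196702


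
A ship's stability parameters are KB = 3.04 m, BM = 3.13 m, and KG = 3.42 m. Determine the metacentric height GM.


Formula: GM = KB + BM - KG
Step 1 — KM = KB + BM = 3.04 + 3.13 = 6.17 m
Step 2 — GM = KM - KG = 6.17 - 3.42 = 2.75 m

2.75 m


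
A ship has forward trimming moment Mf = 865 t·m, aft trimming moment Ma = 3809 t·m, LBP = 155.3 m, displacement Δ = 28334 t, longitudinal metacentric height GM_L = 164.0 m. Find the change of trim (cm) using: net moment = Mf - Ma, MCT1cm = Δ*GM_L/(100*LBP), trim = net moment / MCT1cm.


Formula: net trimming moment = Mf - Ma; MCT1cm = Δ*GM_L/(100*LBP); trim = net moment / MCT1cm
Step 1 — net trimming moment = 865 - 3809 = -2944 t·m
Step 2 — MCT1cm = 28334 * 164.0 / (100 * 155.3) = 299.2129 t·m/cm
Step 3 — trim = -2944 / 299.2129 ≈ -9.8391 cm (5 s.f.)

-9.8391 cm


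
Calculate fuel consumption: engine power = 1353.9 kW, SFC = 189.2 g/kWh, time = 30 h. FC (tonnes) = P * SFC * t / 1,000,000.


Formula: FC (tonnes) = P * SFC * t / 1,000,000
Step 1 — P * SFC * t = 1353.9 * 189.2 * 30 = 7684736.4 g
Step 2 — FC (tonnes) = 7684736.4 / 1,000,000 ≈ 7.6847 tonnes (5 s.f.)

7.6847 tonnes


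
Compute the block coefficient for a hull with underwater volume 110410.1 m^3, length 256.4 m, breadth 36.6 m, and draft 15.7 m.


Formula: Cb = V / (L * B * T)
Step 1 — L * B * T = 256.4 * 36.6 * 15.7 = 147332.568 m^3
Step 2 — Cb = 110410.1 / 147332.568 ≈ 0.74939 (5 s.f.)

0.74939


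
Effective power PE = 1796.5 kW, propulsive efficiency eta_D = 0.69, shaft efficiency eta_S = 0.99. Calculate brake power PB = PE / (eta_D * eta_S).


Formula: PB = PE / (eta_D * eta_S)
Step 1 — combined efficiency = eta_D * eta_S = 0.69 * 0.99 = 0.6831
Step 2 — PB = 1796.5 / 0.6831 ≈ 2629.9 kW (5 s.f.)

2629.9 kW


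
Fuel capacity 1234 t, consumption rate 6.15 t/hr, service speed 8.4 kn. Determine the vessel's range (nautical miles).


Formula: endurance = fuel / rate; range = endurance * speed
Step 1 — endurance = 1234 / 6.15 = 200.6504 hours
Step 2 — range = 200.6504 * 8.4 ≈ 1685.5 nautical miles (5 s.f.)

1685.5 NM


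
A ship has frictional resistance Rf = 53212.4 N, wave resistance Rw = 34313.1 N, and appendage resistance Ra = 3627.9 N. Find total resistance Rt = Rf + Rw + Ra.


Formula: Rt = Rf + Rw + Ra
Substituting: Rt = 53212.4 + 34313.1 + 3627.9
Result: Rt = 91153.4 N

91153.4 N


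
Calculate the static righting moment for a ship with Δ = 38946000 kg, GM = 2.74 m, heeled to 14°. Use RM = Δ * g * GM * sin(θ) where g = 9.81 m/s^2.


Formula: GZ = GM * sin(theta); RM = disp * g * GZ
Step 1 — GZ = 2.74 * sin(14°) = 2.74 * 0.241922 = 0.662866 m
Step 2 — RM = 38946000 * 9.81 * 0.662866 ≈ 253250000 N·m (5 s.f.)

253250000 N·m


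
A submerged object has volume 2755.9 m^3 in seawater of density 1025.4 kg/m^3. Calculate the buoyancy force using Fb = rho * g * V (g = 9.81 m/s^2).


Formula: Fb = rho * g * V
Substituting: Fb = 1025.4 * 9.81 * 2755.9
Intermediate: 1025.4 * 9.81 = 10059.174
Result: Fb = 10059.174 * 2755.9 ≈ 27722000 N (5 s.f.)

27722000 N


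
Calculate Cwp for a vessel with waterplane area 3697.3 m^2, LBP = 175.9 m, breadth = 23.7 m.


Formula: Cwp = Aw / (L * B)
Step 1 — L * B = 175.9 * 23.7 = 4168.83 m^2
Step 2 — Cwp = 3697.3 / 4168.83 ≈ 0.88689 (5 s.f.)

0.88689


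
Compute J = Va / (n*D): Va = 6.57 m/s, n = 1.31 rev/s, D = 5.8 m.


Formula: J = Va / (n * D)
Step 1 — n * D = 1.31 * 5.8 = 7.598
Step 2 — J = 6.57 / 7.598 ≈ 0.86470 (5 s.f.)

0.86470


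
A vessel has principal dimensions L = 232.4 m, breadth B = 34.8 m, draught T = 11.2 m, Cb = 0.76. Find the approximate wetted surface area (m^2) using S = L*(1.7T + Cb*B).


Formula: S = 1.7*L*T + V/T with V = Cb*L*B*T, i.e. S = L * (1.7*T + Cb*B)
Step 1 — 1.7*T = 1.7 * 11.2 = 19.04 m
Step 2 — Cb*B = 0.76 * 34.8 = 26.448 m
Step 3 — 1.7*T + Cb*B = 19.04 + 26.448 = 45.488 m
Step 4 — S = 232.4 * 45.488 ≈ 10571 m^2 (5 s.f.)

10571 m^2


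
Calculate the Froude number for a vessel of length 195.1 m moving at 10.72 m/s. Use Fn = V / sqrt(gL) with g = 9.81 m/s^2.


Formula: Fn = V / sqrt(g * L)
Step 1 — g * L = 9.81 * 195.1 = 1913.931
Step 2 — sqrt(g * L) = sqrt(1913.931) = 43.748497
Step 3 — Fn = 10.72 / 43.748497 ≈ 0.24504 (5 s.f.)

0.24504


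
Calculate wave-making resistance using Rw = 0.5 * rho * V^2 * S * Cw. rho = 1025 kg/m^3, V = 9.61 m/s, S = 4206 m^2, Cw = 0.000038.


Formula: Rw = 0.5 * rho * V^2 * S * Cw
Step 1 — V^2 = 9.61^2 = 92.3521
Step 2 — 0.5 * rho * V^2 = 0.5 * 1025 * 92.3521 = 47330.45125
Step 3 — Rw = 47330.45125 * 4206 * 0.000038 ≈ 7564.7 N (5 s.f.)

7564.7 N


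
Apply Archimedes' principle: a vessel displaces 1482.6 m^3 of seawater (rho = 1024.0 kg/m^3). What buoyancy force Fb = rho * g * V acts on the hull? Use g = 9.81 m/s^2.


Formula: Fb = rho * g * V
Substituting: Fb = 1024.0 * 9.81 * 1482.6
Intermediate: 1024.0 * 9.81 = 10045.44
Result: Fb = 10045.44 * 1482.6 ≈ 14893000 N (5 s.f.)

14893000 N


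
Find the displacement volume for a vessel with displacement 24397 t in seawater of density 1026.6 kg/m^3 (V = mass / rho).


Formula: V = mass / rho
Step 1 — convert tonnes to kg: 24397 t * 1000 = 24397000 kg
Step 2 — V = 24397000 / 1026.6 ≈ 23765 m^3 (5 s.f.)

23765 m^3


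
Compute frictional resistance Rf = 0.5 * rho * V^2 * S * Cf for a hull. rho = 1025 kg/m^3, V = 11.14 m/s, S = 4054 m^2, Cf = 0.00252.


Formula: Rf = 0.5 * rho * V^2 * S * Cf
Step 1 — V^2 = 11.14^2 = 124.0996
Step 2 — 0.5 * rho * V^2 = 0.5 * 1025 * 124.0996 = 63601.045
Step 3 — Rf = 63601.045 * 4054 * 0.00252 ≈ 649750 N (5 s.f.)

649750 N


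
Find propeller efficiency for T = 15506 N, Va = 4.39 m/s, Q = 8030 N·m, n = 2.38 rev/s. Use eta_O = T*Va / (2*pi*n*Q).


Formula: eta = T * Va / (2 * pi * n * Q)
Step 1 — numerator = T * Va = 15506 * 4.39 = 68071.34
Step 2 — 2 * pi * n = 2 * pi * 2.38 = 14.953981
Step 3 — denominator = 14.953981 * 8030 = 120080.47
Step 4 — eta = 68071.34 / 120080.47 ≈ 0.56688 (5 s.f.)

0.56688


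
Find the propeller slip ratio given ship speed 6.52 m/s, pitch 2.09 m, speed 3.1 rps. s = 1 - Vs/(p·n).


Formula: s = 1 - Vs / (p * n)
Step 1 — p * n = 2.09 * 3.1 = 6.479
Step 2 — Vs / (p*n) = 6.52 / 6.479 = 1.006328 (6 d.p.)
Step 3 — s = 1 - 1.006328 = -0.006328

-0.006328


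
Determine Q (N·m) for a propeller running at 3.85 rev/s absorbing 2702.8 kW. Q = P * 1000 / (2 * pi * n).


Formula: Q = P_W / (2 * pi * n)
Step 1 — P_W = 2702.8 kW * 1000 = 2702800.0 W
Step 2 — 2 * pi * n = 2 * pi * 3.85 = 24.190263
Step 3 — Q = 2702800.0 / 24.190263 ≈ 111730 N·m (5 s.f.)

111730 N·m


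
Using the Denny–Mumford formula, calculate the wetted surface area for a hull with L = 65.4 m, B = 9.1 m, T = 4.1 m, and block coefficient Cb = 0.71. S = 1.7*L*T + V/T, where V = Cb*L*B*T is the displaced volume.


Formula: S = 1.7*L*T + V/T with V = Cb*L*B*T, i.e. S = L * (1.7*T + Cb*B)
Step 1 — 1.7*T = 1.7 * 4.1 = 6.97 m
Step 2 — Cb*B = 0.71 * 9.1 = 6.461 m
Step 3 — 1.7*T + Cb*B = 6.97 + 6.461 = 13.431 m
Step 4 — S = 65.4 * 13.431 ≈ 878.39 m^2 (5 s.f.)

878.39 m^2


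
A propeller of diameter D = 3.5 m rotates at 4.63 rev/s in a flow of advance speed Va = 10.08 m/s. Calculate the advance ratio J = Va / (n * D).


Formula: J = Va / (n * D)
Step 1 — n * D = 4.63 * 3.5 = 16.205
Step 2 — J = 10.08 / 16.205 ≈ 0.62203 (5 s.f.)

0.62203


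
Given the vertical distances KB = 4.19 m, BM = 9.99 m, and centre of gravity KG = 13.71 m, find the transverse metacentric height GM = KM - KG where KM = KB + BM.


Formula: GM = KB + BM - KG
Step 1 — KM = KB + BM = 4.19 + 9.99 = 14.18 m
Step 2 — GM = KM - KG = 14.18 - 13.71 = 0.47 m

0.47 m


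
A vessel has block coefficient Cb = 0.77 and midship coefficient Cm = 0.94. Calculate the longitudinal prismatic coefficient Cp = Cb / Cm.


Formula: Cp = Cb / Cm
Substituting: Cp = 0.77 / 0.94
Result: Cp ≈ 0.81915 (5 s.f.)

0.81915


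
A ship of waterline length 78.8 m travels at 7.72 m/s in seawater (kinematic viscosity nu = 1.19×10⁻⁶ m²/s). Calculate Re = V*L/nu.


Formula: Re = V * L / nu
Step 1 — V * L = 7.72 * 78.8 = 608.336 m^2/s
Step 2 — Re = 608.336 / 1.19e-6 = 5.11e+08

5.11e+08


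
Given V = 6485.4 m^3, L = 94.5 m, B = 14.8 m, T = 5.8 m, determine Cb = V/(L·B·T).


Formula: Cb = V / (L * B * T)
Step 1 — L * B * T = 94.5 * 14.8 * 5.8 = 8111.88 m^3
Step 2 — Cb = 6485.4 / 8111.88 ≈ 0.79949 (5 s.f.)

0.79949


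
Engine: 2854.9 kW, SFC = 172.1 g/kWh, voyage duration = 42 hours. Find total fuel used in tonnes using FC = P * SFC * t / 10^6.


Formula: FC (tonnes) = P * SFC * t / 1,000,000
Step 1 — P * SFC * t = 2854.9 * 172.1 * 42 = 20635788.18 g
Step 2 — FC (tonnes) = 20635788.18 / 1,000,000 ≈ 20.636 tonnes (5 s.f.)

20.636 tonnes


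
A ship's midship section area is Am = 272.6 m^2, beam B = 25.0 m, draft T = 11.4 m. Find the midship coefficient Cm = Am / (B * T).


Formula: Cm = Am / (B * T)
Step 1 — B * T = 25.0 * 11.4 = 285.0 m^2
Step 2 — Cm = 272.6 / 285.0 ≈ 0.95649 (5 s.f.)

0.95649


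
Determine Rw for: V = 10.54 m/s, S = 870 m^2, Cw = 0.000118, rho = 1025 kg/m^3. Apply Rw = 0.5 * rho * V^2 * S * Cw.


Formula: Rw = 0.5 * rho * V^2 * S * Cw
Step 1 — V^2 = 10.54^2 = 111.0916
Step 2 — 0.5 * rho * V^2 = 0.5 * 1025 * 111.0916 = 56934.445
Step 3 — Rw = 56934.445 * 870 * 0.000118 ≈ 5844.9 N (5 s.f.)

5844.9 N


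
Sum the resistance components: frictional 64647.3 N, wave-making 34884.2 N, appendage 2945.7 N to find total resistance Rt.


Formula: Rt = Rf + Rw + Ra
Substituting: Rt = 64647.3 + 34884.2 + 2945.7
Result: Rt = 102477.2 N

102477.2 N


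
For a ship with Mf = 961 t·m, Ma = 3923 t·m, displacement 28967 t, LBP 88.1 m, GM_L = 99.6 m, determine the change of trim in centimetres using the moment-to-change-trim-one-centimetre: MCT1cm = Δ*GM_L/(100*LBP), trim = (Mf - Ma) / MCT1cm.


Formula: net trimming moment = Mf - Ma; MCT1cm = Δ*GM_L/(100*LBP); trim = net moment / MCT1cm
Step 1 — net trimming moment = 961 - 3923 = -2962 t·m
Step 2 — MCT1cm = 28967 * 99.6 / (100 * 88.1) = 327.4816 t·m/cm
Step 3 — trim = -2962 / 327.4816 ≈ -9.0448 cm (5 s.f.)

-9.0448 cm


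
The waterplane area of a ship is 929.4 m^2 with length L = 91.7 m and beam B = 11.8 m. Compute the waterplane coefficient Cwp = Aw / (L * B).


Formula: Cwp = Aw / (L * B)
Step 1 — L * B = 91.7 * 11.8 = 1082.06 m^2
Step 2 — Cwp = 929.4 / 1082.06 ≈ 0.85892 (5 s.f.)

0.85892


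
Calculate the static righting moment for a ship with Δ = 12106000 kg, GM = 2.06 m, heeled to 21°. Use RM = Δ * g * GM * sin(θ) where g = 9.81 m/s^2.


Formula: GZ = GM * sin(theta); RM = disp * g * GZ
Step 1 — GZ = 2.06 * sin(21°) = 2.06 * 0.358368 = 0.738238 m
Step 2 — RM = 12106000 * 9.81 * 0.738238 ≈ 87673000 N·m (5 s.f.)

87673000 N·m


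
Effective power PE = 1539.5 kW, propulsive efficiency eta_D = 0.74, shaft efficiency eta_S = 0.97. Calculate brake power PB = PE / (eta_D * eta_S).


Formula: PB = PE / (eta_D * eta_S)
Step 1 — combined efficiency = eta_D * eta_S = 0.74 * 0.97 = 0.7178
Step 2 — PB = 1539.5 / 0.7178 ≈ 2144.7 kW (5 s.f.)

2144.7 kW


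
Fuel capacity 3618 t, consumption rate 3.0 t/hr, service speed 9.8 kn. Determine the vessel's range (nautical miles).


Formula: endurance = fuel / rate; range = endurance * speed
Step 1 — endurance = 3618 / 3.0 = 1206.0 hours
Step 2 — range = 1206.0 * 9.8 ≈ 11819 nautical miles (5 s.f.)

11819 NM
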